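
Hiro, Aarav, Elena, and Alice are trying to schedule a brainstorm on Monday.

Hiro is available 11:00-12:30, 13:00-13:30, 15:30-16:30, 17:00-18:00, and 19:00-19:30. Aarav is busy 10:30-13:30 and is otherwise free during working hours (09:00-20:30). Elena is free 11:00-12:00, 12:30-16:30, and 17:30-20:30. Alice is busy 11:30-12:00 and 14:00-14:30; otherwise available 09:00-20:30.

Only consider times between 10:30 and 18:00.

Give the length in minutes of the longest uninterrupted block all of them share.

60 minutes

Aarav free within 09:00–20:30: 09:00–10:30, 13:30–20:30.
Alice free within 09:00–20:30: 09:00–11:30, 12:00–14:00, 14:30–20:30.
Hiro ∩ Aarav: 15:30–16:30, 17:00–18:00, 19:00–19:30.
Hiro ∩ Aarav ∩ Elena: 15:30–16:30, 17:30–18:00, 19:00–19:30.
Hiro ∩ Aarav ∩ Elena ∩ Alice: 15:30–16:30, 17:30–18:00, 19:00–19:30.
Restricted to 10:30–18:00: 15:30–16:30, 17:30–18:00.
Common window lengths: 60, 30 min; longest is 60.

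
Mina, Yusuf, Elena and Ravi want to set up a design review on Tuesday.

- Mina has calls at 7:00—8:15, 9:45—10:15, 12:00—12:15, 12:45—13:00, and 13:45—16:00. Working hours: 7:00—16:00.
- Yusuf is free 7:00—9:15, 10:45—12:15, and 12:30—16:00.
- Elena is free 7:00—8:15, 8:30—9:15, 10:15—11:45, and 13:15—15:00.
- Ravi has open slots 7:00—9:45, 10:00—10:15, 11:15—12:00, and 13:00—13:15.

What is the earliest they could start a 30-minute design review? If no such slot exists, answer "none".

08:30

Mina free within 07:00–16:00: 08:15–09:45, 10:15–12:00, 12:15–12:45, 13:00–13:45.
Mina ∩ Yusuf: 08:15–09:15, 10:45–12:00, 12:30–12:45, 13:00–13:45.
Mina ∩ Yusuf ∩ Elena: 08:30–09:15, 10:45–11:45, 13:15–13:45.
Mina ∩ Yusuf ∩ Elena ∩ Ravi: 08:30–09:15, 11:15–11:45.
Windows ≥ 30 min: 08:30–09:15, 11:15–11:45.
Earliest such window starts at 08:30.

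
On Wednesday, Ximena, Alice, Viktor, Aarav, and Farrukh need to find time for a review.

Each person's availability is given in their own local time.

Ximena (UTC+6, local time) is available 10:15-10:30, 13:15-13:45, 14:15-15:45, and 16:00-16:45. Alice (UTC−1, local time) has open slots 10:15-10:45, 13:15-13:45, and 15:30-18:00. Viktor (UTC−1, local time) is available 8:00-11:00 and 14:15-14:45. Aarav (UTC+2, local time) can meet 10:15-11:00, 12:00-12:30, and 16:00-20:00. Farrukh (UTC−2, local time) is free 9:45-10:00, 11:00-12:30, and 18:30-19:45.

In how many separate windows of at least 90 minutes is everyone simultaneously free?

0

Ximena → UTC: 04:15–04:30, 07:15–07:45, 08:15–09:45, 10:00–10:45.
Alice → UTC: 11:15–11:45, 14:15–14:45, 16:30–19:00.
Viktor → UTC: 09:00–12:00, 15:15–15:45.
Aarav → UTC: 08:15–09:00, 10:00–10:30, 14:00–18:00.
Farrukh → UTC: 11:45–12:00, 13:00–14:30, 20:30–21:45.
Ximena ∩ Alice: (none).
Ximena ∩ Alice ∩ Viktor: (none).
Ximena ∩ Alice ∩ Viktor ∩ Aarav: (none).
Ximena ∩ Alice ∩ Viktor ∩ Aarav ∩ Farrukh: (none).
Windows ≥ 90 min: (none).
That's 0 windows.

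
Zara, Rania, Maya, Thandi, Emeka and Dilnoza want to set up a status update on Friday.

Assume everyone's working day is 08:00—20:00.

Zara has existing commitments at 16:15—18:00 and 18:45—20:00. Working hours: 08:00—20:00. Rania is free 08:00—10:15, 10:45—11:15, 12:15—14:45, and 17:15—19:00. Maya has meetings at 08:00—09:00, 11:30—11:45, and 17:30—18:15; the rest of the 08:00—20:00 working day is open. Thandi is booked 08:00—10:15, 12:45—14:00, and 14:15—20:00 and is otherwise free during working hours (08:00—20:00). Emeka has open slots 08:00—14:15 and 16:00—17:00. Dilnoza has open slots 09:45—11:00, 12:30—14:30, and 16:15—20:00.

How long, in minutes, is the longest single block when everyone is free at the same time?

15 minutes

Zara free within 08:00–20:00: 08:00–16:15, 18:00–18:45.
Maya free within 08:00–20:00: 09:00–11:30, 11:45–17:30, 18:15–20:00.
Thandi free within 08:00–20:00: 10:15–12:45, 14:00–14:15.
Zara ∩ Rania: 08:00–10:15, 10:45–11:15, 12:15–14:45, 18:00–18:45.
Zara ∩ Rania ∩ Maya: 09:00–10:15, 10:45–11:15, 12:15–14:45, 18:15–18:45.
Zara ∩ Rania ∩ Maya ∩ Thandi: 10:45–11:15, 12:15–12:45, 14:00–14:15.
Zara ∩ Rania ∩ Maya ∩ Thandi ∩ Emeka: 10:45–11:15, 12:15–12:45, 14:00–14:15.
Zara ∩ Rania ∩ Maya ∩ Thandi ∩ Emeka ∩ Dilnoza: 10:45–11:00, 12:30–12:45, 14:00–14:15.
Common window lengths: 15, 15, 15 min; longest is 15.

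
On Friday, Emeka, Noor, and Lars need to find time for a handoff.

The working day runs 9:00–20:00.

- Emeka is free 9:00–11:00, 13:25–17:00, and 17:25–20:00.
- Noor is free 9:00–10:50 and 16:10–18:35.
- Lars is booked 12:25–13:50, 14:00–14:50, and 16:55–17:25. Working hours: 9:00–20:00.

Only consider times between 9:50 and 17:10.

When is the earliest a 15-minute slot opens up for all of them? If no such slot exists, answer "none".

Lars free within 09:00–20:00: 09:00–12:25, 13:50–14:00, 14:50–16:55, 17:25–20:00.
Emeka ∩ Noor: 09:00–10:50, 16:10–17:00, 17:25–18:35.
Emeka ∩ Noor ∩ Lars: 09:00–10:50, 16:10–16:55, 17:25–18:35.
Restricted to 09:50–17:10: 09:50–10:50, 16:10–16:55.
Windows ≥ 15 min: 09:50–10:50, 16:10–16:55.
Earliest such window starts at 09:50.

09:50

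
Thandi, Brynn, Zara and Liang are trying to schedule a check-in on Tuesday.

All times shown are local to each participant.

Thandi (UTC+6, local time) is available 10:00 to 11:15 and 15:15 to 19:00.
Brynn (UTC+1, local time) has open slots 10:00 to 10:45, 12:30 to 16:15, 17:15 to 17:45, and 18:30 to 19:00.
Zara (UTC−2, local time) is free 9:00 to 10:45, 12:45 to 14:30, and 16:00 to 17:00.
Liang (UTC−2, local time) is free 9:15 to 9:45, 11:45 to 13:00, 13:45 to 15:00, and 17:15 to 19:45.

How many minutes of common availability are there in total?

Thandi → UTC: 04:00–05:15, 09:15–13:00.
Brynn → UTC: 09:00–09:45, 11:30–15:15, 16:15–16:45, 17:30–18:00.
Zara → UTC: 11:00–12:45, 14:45–16:30, 18:00–19:00.
Liang → UTC: 11:15–11:45, 13:45–15:00, 15:45–17:00, 19:15–21:45.
Thandi ∩ Brynn: 09:15–09:45, 11:30–13:00.
Thandi ∩ Brynn ∩ Zara: 11:30–12:45.
Thandi ∩ Brynn ∩ Zara ∩ Liang: 11:30–11:45.
Total common minutes: 15.

15 minutes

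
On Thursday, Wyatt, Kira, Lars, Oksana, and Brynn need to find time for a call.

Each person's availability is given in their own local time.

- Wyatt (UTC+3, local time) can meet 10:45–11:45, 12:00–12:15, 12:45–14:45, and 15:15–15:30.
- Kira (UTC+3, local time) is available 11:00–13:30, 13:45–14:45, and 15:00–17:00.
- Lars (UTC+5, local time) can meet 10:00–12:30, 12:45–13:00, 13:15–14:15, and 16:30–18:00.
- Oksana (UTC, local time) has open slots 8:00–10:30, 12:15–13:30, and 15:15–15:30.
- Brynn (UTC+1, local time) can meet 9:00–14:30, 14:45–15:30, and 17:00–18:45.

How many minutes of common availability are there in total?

Wyatt → UTC: 07:45–08:45, 09:00–09:15, 09:45–11:45, 12:15–12:30.
Kira → UTC: 08:00–10:30, 10:45–11:45, 12:00–14:00.
Lars → UTC: 05:00–07:30, 07:45–08:00, 08:15–09:15, 11:30–13:00.
Oksana → UTC: 08:00–10:30, 12:15–13:30, 15:15–15:30.
Brynn → UTC: 08:00–13:30, 13:45–14:30, 16:00–17:45.
Wyatt ∩ Kira: 08:00–08:45, 09:00–09:15, 09:45–10:30, 10:45–11:45, 12:15–12:30.
Wyatt ∩ Kira ∩ Lars: 08:15–08:45, 09:00–09:15, 11:30–11:45, 12:15–12:30.
Wyatt ∩ Kira ∩ Lars ∩ Oksana: 08:15–08:45, 09:00–09:15, 12:15–12:30.
Wyatt ∩ Kira ∩ Lars ∩ Oksana ∩ Brynn: 08:15–08:45, 09:00–09:15, 12:15–12:30.
Total common minutes: 30 + 15 + 15 = 60.

60 minutes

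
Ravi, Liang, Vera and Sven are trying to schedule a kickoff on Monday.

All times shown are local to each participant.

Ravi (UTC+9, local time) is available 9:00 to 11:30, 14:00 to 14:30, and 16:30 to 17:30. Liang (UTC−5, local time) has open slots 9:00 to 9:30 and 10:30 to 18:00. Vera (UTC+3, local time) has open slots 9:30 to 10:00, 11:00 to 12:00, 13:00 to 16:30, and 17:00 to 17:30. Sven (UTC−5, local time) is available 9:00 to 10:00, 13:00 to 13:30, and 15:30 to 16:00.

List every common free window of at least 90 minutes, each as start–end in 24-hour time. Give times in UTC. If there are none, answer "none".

Ravi → UTC: 00:00–02:30, 05:00–05:30, 07:30–08:30.
Liang → UTC: 14:00–14:30, 15:30–23:00.
Vera → UTC: 06:30–07:00, 08:00–09:00, 10:00–13:30, 14:00–14:30.
Sven → UTC: 14:00–15:00, 18:00–18:30, 20:30–21:00.
Ravi ∩ Liang: (none).
Ravi ∩ Liang ∩ Vera: (none).
Ravi ∩ Liang ∩ Vera ∩ Sven: (none).
Windows ≥ 90 min: (none).

none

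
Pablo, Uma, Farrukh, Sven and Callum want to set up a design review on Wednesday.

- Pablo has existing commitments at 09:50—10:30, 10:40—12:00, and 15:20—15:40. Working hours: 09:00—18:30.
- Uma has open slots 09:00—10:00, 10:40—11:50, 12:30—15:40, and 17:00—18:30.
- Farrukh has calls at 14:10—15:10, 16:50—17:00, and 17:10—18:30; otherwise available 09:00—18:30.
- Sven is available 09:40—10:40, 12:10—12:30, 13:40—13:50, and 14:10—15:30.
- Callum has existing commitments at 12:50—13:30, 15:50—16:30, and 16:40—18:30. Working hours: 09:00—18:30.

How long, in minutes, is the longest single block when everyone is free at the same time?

10 minutes

Pablo free within 09:00–18:30: 09:00–09:50, 10:30–10:40, 12:00–15:20, 15:40–18:30.
Farrukh free within 09:00–18:30: 09:00–14:10, 15:10–16:50, 17:00–17:10.
Callum free within 09:00–18:30: 09:00–12:50, 13:30–15:50, 16:30–16:40.
Pablo ∩ Uma: 09:00–09:50, 12:30–15:20, 17:00–18:30.
Pablo ∩ Uma ∩ Farrukh: 09:00–09:50, 12:30–14:10, 15:10–15:20, 17:00–17:10.
Pablo ∩ Uma ∩ Farrukh ∩ Sven: 09:40–09:50, 13:40–13:50, 15:10–15:20.
Pablo ∩ Uma ∩ Farrukh ∩ Sven ∩ Callum: 09:40–09:50, 13:40–13:50, 15:10–15:20.
Common window lengths: 10, 10, 10 min; longest is 10.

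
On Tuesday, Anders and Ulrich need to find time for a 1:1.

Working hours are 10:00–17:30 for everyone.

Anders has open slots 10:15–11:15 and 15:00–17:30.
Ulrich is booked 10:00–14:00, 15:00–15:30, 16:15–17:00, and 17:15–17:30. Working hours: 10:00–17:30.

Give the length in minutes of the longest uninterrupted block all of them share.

45 minutes

Ulrich free within 10:00–17:30: 14:00–15:00, 15:30–16:15, 17:00–17:15.
Anders ∩ Ulrich: 15:30–16:15, 17:00–17:15.
Common window lengths: 45, 15 min; longest is 45.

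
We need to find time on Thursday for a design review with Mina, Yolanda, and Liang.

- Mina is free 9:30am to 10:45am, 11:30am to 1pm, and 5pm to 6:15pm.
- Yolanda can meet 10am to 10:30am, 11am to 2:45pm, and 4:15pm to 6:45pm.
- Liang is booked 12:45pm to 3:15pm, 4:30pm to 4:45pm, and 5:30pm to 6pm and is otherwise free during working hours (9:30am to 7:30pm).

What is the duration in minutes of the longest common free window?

75 minutes

Liang free within 09:30–19:30: 09:30–12:45, 15:15–16:30, 16:45–17:30, 18:00–19:30.
Mina ∩ Yolanda: 10:00–10:30, 11:30–13:00, 17:00–18:15.
Mina ∩ Yolanda ∩ Liang: 10:00–10:30, 11:30–12:45, 17:00–17:30, 18:00–18:15.
Common window lengths: 30, 75, 30, 15 min; longest is 75.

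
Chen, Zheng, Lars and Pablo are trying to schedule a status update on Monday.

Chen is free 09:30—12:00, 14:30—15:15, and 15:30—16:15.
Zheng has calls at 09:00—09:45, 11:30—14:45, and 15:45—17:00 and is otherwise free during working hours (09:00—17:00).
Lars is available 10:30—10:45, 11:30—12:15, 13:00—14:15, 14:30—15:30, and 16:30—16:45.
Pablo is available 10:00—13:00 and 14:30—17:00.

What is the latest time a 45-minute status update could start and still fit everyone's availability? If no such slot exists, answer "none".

none

Zheng free within 09:00–17:00: 09:45–11:30, 14:45–15:45.
Chen ∩ Zheng: 09:45–11:30, 14:45–15:15, 15:30–15:45.
Chen ∩ Zheng ∩ Lars: 10:30–10:45, 14:45–15:15.
Chen ∩ Zheng ∩ Lars ∩ Pablo: 10:30–10:45, 14:45–15:15.
Windows ≥ 45 min: (none).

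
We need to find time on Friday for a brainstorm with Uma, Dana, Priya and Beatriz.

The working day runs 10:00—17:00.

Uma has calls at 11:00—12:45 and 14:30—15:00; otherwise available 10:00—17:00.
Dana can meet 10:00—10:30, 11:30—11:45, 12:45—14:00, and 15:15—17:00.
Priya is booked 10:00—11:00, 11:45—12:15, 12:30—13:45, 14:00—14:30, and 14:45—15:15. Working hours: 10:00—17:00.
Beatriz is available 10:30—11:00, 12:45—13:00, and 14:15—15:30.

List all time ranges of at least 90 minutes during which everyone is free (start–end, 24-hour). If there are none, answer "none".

Uma free within 10:00–17:00: 10:00–11:00, 12:45–14:30, 15:00–17:00.
Priya free within 10:00–17:00: 11:00–11:45, 12:15–12:30, 13:45–14:00, 14:30–14:45, 15:15–17:00.
Uma ∩ Dana: 10:00–10:30, 12:45–14:00, 15:15–17:00.
Uma ∩ Dana ∩ Priya: 13:45–14:00, 15:15–17:00.
Uma ∩ Dana ∩ Priya ∩ Beatriz: 15:15–15:30.
Windows ≥ 90 min: (none).

none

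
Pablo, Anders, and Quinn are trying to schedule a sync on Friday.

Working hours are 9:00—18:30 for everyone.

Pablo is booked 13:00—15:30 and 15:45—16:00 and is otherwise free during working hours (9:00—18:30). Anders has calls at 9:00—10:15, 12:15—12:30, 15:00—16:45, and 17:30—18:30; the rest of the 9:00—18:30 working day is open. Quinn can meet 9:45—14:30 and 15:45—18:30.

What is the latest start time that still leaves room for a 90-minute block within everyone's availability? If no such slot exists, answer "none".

Pablo free within 09:00–18:30: 09:00–13:00, 15:30–15:45, 16:00–18:30.
Anders free within 09:00–18:30: 10:15–12:15, 12:30–15:00, 16:45–17:30.
Pablo ∩ Anders: 10:15–12:15, 12:30–13:00, 16:45–17:30.
Pablo ∩ Anders ∩ Quinn: 10:15–12:15, 12:30–13:00, 16:45–17:30.
Windows ≥ 90 min: 10:15–12:15.
Latest start in the last window 10:15–12:15 is 12:15 − 90 min = 10:45.

10:45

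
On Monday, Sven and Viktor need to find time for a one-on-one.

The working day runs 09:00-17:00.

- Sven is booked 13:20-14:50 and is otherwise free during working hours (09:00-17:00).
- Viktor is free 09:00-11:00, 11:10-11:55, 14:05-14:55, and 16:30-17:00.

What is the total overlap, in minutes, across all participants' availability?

200 minutes

Sven free within 09:00–17:00: 09:00–13:20, 14:50–17:00.
Sven ∩ Viktor: 09:00–11:00, 11:10–11:55, 14:50–14:55, 16:30–17:00.
Total common minutes: 120 + 45 + 5 + 30 = 200.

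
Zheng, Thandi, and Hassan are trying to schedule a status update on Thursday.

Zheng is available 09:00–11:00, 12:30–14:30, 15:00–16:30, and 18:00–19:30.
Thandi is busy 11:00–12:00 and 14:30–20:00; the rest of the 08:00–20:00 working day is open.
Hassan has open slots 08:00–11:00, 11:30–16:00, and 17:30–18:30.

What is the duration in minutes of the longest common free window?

Thandi free within 08:00–20:00: 08:00–11:00, 12:00–14:30.
Zheng ∩ Thandi: 09:00–11:00, 12:30–14:30.
Zheng ∩ Thandi ∩ Hassan: 09:00–11:00, 12:30–14:30.
Common window lengths: 120, 120 min; longest is 120.

120 minutes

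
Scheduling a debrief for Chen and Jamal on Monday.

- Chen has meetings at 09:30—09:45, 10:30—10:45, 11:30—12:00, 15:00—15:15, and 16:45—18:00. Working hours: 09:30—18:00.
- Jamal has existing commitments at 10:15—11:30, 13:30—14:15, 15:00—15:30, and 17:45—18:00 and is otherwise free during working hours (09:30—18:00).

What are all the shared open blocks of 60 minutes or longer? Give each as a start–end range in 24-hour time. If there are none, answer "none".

12:00–13:30, 15:30–16:45

Chen free within 09:30–18:00: 09:45–10:30, 10:45–11:30, 12:00–15:00, 15:15–16:45.
Jamal free within 09:30–18:00: 09:30–10:15, 11:30–13:30, 14:15–15:00, 15:30–17:45.
Chen ∩ Jamal: 09:45–10:15, 12:00–13:30, 14:15–15:00, 15:30–16:45.
Windows ≥ 60 min: 12:00–13:30, 15:30–16:45.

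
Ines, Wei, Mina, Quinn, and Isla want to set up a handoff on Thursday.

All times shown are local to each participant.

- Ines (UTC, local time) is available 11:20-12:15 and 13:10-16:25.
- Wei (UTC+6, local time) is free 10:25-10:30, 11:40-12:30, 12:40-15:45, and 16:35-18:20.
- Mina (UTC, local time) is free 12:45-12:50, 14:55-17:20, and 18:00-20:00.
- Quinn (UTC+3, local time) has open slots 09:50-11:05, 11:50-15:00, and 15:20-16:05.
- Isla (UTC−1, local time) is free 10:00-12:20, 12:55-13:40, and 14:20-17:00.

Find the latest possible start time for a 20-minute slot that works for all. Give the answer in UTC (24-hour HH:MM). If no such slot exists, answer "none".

Ines → UTC: 11:20–12:15, 13:10–16:25.
Wei → UTC: 04:25–04:30, 05:40–06:30, 06:40–09:45, 10:35–12:20.
Mina → UTC: 12:45–12:50, 14:55–17:20, 18:00–20:00.
Quinn → UTC: 06:50–08:05, 08:50–12:00, 12:20–13:05.
Isla → UTC: 11:00–13:20, 13:55–14:40, 15:20–18:00.
Ines ∩ Wei: 11:20–12:15.
Ines ∩ Wei ∩ Mina: (none).
Ines ∩ Wei ∩ Mina ∩ Quinn: (none).
Ines ∩ Wei ∩ Mina ∩ Quinn ∩ Isla: (none).
Windows ≥ 20 min: (none).

none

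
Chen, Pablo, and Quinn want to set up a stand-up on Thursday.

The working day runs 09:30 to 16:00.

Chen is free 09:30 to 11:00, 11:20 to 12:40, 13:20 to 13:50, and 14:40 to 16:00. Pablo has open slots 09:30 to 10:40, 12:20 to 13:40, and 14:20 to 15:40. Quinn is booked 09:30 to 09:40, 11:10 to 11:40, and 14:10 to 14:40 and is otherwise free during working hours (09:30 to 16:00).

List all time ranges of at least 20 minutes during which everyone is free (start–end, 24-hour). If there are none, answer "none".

09:40–10:40, 12:20–12:40, 13:20–13:40, 14:40–15:40

Quinn free within 09:30–16:00: 09:40–11:10, 11:40–14:10, 14:40–16:00.
Chen ∩ Pablo: 09:30–10:40, 12:20–12:40, 13:20–13:40, 14:40–15:40.
Chen ∩ Pablo ∩ Quinn: 09:40–10:40, 12:20–12:40, 13:20–13:40, 14:40–15:40.
Windows ≥ 20 min: 09:40–10:40, 12:20–12:40, 13:20–13:40, 14:40–15:40.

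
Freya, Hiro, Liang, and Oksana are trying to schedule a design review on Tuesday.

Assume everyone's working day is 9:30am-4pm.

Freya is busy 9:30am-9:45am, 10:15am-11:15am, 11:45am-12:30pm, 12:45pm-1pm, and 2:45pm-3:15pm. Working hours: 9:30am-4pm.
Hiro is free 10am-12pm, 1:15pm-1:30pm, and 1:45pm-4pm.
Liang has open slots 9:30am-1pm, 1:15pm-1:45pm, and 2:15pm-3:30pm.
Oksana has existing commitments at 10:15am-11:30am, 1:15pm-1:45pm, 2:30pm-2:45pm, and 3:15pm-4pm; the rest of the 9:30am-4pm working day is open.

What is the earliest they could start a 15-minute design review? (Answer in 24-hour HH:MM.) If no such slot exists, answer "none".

10:00

Freya free within 09:30–16:00: 09:45–10:15, 11:15–11:45, 12:30–12:45, 13:00–14:45, 15:15–16:00.
Oksana free within 09:30–16:00: 09:30–10:15, 11:30–13:15, 13:45–14:30, 14:45–15:15.
Freya ∩ Hiro: 10:00–10:15, 11:15–11:45, 13:15–13:30, 13:45–14:45, 15:15–16:00.
Freya ∩ Hiro ∩ Liang: 10:00–10:15, 11:15–11:45, 13:15–13:30, 14:15–14:45, 15:15–15:30.
Freya ∩ Hiro ∩ Liang ∩ Oksana: 10:00–10:15, 11:30–11:45, 14:15–14:30.
Windows ≥ 15 min: 10:00–10:15, 11:30–11:45, 14:15–14:30.
Earliest such window starts at 10:00.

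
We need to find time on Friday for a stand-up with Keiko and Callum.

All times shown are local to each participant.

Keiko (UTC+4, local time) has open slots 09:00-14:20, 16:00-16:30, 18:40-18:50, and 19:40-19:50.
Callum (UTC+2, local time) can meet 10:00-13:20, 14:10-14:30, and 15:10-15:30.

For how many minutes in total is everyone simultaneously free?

Keiko → UTC: 05:00–10:20, 12:00–12:30, 14:40–14:50, 15:40–15:50.
Callum → UTC: 08:00–11:20, 12:10–12:30, 13:10–13:30.
Keiko ∩ Callum: 08:00–10:20, 12:10–12:30.
Total common minutes: 140 + 20 = 160.

160 minutes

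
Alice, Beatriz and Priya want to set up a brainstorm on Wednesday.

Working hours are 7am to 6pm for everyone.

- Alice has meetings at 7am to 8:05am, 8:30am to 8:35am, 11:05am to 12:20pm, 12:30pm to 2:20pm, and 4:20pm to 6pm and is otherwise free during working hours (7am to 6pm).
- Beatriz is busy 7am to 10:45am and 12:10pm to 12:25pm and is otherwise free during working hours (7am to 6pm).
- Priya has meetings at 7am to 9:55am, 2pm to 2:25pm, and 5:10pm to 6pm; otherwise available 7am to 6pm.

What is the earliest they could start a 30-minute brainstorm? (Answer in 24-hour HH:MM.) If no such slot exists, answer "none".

14:25

Alice free within 07:00–18:00: 08:05–08:30, 08:35–11:05, 12:20–12:30, 14:20–16:20.
Beatriz free within 07:00–18:00: 10:45–12:10, 12:25–18:00.
Priya free within 07:00–18:00: 09:55–14:00, 14:25–17:10.
Alice ∩ Beatriz: 10:45–11:05, 12:25–12:30, 14:20–16:20.
Alice ∩ Beatriz ∩ Priya: 10:45–11:05, 12:25–12:30, 14:25–16:20.
Windows ≥ 30 min: 14:25–16:20.
Earliest such window starts at 14:25.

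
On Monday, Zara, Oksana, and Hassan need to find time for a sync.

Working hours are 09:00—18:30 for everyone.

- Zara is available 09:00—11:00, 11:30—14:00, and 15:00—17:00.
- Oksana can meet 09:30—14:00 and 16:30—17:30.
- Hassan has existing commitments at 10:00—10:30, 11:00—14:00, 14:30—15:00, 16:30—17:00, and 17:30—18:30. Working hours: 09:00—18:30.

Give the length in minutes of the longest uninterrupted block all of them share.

Hassan free within 09:00–18:30: 09:00–10:00, 10:30–11:00, 14:00–14:30, 15:00–16:30, 17:00–17:30.
Zara ∩ Oksana: 09:30–11:00, 11:30–14:00, 16:30–17:00.
Zara ∩ Oksana ∩ Hassan: 09:30–10:00, 10:30–11:00.
Common window lengths: 30, 30 min; longest is 30.

30 minutes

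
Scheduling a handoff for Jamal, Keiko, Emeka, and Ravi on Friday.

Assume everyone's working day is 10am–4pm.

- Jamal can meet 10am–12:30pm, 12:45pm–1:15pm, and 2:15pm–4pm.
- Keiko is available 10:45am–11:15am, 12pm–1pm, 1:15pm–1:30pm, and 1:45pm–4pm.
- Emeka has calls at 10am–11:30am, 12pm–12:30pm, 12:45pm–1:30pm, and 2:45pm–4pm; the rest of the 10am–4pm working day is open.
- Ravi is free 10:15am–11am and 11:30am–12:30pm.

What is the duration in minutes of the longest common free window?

0 minutes

Emeka free within 10:00–16:00: 11:30–12:00, 12:30–12:45, 13:30–14:45.
Jamal ∩ Keiko: 10:45–11:15, 12:00–12:30, 12:45–13:00, 14:15–16:00.
Jamal ∩ Keiko ∩ Emeka: 14:15–14:45.
Jamal ∩ Keiko ∩ Emeka ∩ Ravi: (none).
No common window.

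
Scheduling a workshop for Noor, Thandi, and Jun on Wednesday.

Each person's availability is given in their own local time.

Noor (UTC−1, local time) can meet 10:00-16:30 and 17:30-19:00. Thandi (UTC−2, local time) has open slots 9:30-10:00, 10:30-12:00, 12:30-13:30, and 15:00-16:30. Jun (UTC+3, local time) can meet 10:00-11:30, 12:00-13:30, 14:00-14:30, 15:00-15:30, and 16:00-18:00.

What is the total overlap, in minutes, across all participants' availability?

90 minutes

Noor → UTC: 11:00–17:30, 18:30–20:00.
Thandi → UTC: 11:30–12:00, 12:30–14:00, 14:30–15:30, 17:00–18:30.
Jun → UTC: 07:00–08:30, 09:00–10:30, 11:00–11:30, 12:00–12:30, 13:00–15:00.
Noor ∩ Thandi: 11:30–12:00, 12:30–14:00, 14:30–15:30, 17:00–17:30.
Noor ∩ Thandi ∩ Jun: 13:00–14:00, 14:30–15:00.
Total common minutes: 60 + 30 = 90.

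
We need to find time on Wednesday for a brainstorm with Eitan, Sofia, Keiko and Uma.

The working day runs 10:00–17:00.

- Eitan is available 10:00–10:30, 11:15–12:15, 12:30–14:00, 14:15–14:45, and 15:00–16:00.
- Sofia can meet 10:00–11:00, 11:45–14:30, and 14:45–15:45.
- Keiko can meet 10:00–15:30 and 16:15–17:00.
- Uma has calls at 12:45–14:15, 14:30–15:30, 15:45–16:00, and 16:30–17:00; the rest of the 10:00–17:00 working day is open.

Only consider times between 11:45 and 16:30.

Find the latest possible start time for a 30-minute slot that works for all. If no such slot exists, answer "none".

Uma free within 10:00–17:00: 10:00–12:45, 14:15–14:30, 15:30–15:45, 16:00–16:30.
Eitan ∩ Sofia: 10:00–10:30, 11:45–12:15, 12:30–14:00, 14:15–14:30, 15:00–15:45.
Eitan ∩ Sofia ∩ Keiko: 10:00–10:30, 11:45–12:15, 12:30–14:00, 14:15–14:30, 15:00–15:30.
Eitan ∩ Sofia ∩ Keiko ∩ Uma: 10:00–10:30, 11:45–12:15, 12:30–12:45, 14:15–14:30.
Restricted to 11:45–16:30: 11:45–12:15, 12:30–12:45, 14:15–14:30.
Windows ≥ 30 min: 11:45–12:15.
Latest start in the last window 11:45–12:15 is 12:15 − 30 min = 11:45.

11:45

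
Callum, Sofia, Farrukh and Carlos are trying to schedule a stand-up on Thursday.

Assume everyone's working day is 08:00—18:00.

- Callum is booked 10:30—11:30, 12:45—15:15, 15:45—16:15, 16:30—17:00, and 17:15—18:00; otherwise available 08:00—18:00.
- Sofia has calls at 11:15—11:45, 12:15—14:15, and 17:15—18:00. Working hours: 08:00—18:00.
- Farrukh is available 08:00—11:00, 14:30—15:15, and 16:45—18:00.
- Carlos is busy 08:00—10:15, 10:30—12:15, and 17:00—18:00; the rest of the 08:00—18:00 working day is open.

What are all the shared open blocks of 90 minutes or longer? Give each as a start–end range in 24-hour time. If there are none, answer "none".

none

Callum free within 08:00–18:00: 08:00–10:30, 11:30–12:45, 15:15–15:45, 16:15–16:30, 17:00–17:15.
Sofia free within 08:00–18:00: 08:00–11:15, 11:45–12:15, 14:15–17:15.
Carlos free within 08:00–18:00: 10:15–10:30, 12:15–17:00.
Callum ∩ Sofia: 08:00–10:30, 11:45–12:15, 15:15–15:45, 16:15–16:30, 17:00–17:15.
Callum ∩ Sofia ∩ Farrukh: 08:00–10:30, 17:00–17:15.
Callum ∩ Sofia ∩ Farrukh ∩ Carlos: 10:15–10:30.
Windows ≥ 90 min: (none).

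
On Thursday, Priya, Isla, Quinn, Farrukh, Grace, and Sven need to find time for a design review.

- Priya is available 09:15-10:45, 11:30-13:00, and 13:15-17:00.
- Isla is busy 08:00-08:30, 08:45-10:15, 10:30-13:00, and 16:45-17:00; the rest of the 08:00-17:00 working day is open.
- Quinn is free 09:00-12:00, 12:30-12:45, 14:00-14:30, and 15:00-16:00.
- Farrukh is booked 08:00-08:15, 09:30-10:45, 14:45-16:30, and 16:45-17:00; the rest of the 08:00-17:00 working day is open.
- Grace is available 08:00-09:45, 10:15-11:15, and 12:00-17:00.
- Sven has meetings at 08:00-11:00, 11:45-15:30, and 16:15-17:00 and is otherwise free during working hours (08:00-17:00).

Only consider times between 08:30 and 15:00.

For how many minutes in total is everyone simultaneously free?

0 minutes

Isla free within 08:00–17:00: 08:30–08:45, 10:15–10:30, 13:00–16:45.
Farrukh free within 08:00–17:00: 08:15–09:30, 10:45–14:45, 16:30–16:45.
Sven free within 08:00–17:00: 11:00–11:45, 15:30–16:15.
Priya ∩ Isla: 10:15–10:30, 13:15–16:45.
Priya ∩ Isla ∩ Quinn: 10:15–10:30, 14:00–14:30, 15:00–16:00.
Priya ∩ Isla ∩ Quinn ∩ Farrukh: 14:00–14:30.
Priya ∩ Isla ∩ Quinn ∩ Farrukh ∩ Grace: 14:00–14:30.
Priya ∩ Isla ∩ Quinn ∩ Farrukh ∩ Grace ∩ Sven: (none).
Restricted to 08:30–15:00: (none).
Total common minutes: 0.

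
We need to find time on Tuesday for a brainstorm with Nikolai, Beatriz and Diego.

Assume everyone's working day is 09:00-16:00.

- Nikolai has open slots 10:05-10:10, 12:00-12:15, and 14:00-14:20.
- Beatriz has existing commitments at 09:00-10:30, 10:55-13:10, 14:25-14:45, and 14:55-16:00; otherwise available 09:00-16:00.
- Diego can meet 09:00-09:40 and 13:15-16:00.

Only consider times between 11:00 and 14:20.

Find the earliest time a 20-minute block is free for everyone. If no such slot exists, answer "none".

14:00

Beatriz free within 09:00–16:00: 10:30–10:55, 13:10–14:25, 14:45–14:55.
Nikolai ∩ Beatriz: 14:00–14:20.
Nikolai ∩ Beatriz ∩ Diego: 14:00–14:20.
Restricted to 11:00–14:20: 14:00–14:20.
Windows ≥ 20 min: 14:00–14:20.
Earliest such window starts at 14:00.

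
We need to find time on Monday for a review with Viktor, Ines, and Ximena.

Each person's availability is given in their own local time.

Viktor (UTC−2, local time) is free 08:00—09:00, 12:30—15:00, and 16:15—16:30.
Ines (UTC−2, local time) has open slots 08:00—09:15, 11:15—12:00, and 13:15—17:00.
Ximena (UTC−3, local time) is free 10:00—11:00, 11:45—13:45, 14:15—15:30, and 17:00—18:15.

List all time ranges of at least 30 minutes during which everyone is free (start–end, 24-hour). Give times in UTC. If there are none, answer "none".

Viktor → UTC: 10:00–11:00, 14:30–17:00, 18:15–18:30.
Ines → UTC: 10:00–11:15, 13:15–14:00, 15:15–19:00.
Ximena → UTC: 13:00–14:00, 14:45–16:45, 17:15–18:30, 20:00–21:15.
Viktor ∩ Ines: 10:00–11:00, 15:15–17:00, 18:15–18:30.
Viktor ∩ Ines ∩ Ximena: 15:15–16:45, 18:15–18:30.
Windows ≥ 30 min: 15:15–16:45.

15:15–16:45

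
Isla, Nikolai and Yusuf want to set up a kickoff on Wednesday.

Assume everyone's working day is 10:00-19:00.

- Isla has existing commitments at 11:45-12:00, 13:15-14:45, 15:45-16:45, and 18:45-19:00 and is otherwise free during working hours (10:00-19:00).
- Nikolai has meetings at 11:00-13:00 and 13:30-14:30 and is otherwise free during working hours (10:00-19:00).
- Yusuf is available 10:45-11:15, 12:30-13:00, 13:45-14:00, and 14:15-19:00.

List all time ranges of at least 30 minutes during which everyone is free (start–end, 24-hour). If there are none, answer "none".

14:45–15:45, 16:45–18:45

Isla free within 10:00–19:00: 10:00–11:45, 12:00–13:15, 14:45–15:45, 16:45–18:45.
Nikolai free within 10:00–19:00: 10:00–11:00, 13:00–13:30, 14:30–19:00.
Isla ∩ Nikolai: 10:00–11:00, 13:00–13:15, 14:45–15:45, 16:45–18:45.
Isla ∩ Nikolai ∩ Yusuf: 10:45–11:00, 14:45–15:45, 16:45–18:45.
Windows ≥ 30 min: 14:45–15:45, 16:45–18:45.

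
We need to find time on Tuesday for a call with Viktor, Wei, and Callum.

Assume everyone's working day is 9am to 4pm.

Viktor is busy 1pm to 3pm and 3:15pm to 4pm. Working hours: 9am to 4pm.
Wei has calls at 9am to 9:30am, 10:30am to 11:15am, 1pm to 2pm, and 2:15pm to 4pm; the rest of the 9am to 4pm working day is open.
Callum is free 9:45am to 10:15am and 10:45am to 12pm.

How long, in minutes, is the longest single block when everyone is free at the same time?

45 minutes

Viktor free within 09:00–16:00: 09:00–13:00, 15:00–15:15.
Wei free within 09:00–16:00: 09:30–10:30, 11:15–13:00, 14:00–14:15.
Viktor ∩ Wei: 09:30–10:30, 11:15–13:00.
Viktor ∩ Wei ∩ Callum: 09:45–10:15, 11:15–12:00.
Common window lengths: 30, 45 min; longest is 45.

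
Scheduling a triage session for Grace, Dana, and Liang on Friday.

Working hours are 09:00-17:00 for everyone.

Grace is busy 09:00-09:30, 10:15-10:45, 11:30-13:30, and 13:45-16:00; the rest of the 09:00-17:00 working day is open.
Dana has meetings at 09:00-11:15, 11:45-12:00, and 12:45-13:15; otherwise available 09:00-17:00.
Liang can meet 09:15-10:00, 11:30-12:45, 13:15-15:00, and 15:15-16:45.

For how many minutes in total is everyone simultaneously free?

Grace free within 09:00–17:00: 09:30–10:15, 10:45–11:30, 13:30–13:45, 16:00–17:00.
Dana free within 09:00–17:00: 11:15–11:45, 12:00–12:45, 13:15–17:00.
Grace ∩ Dana: 11:15–11:30, 13:30–13:45, 16:00–17:00.
Grace ∩ Dana ∩ Liang: 13:30–13:45, 16:00–16:45.
Total common minutes: 15 + 45 = 60.

60 minutes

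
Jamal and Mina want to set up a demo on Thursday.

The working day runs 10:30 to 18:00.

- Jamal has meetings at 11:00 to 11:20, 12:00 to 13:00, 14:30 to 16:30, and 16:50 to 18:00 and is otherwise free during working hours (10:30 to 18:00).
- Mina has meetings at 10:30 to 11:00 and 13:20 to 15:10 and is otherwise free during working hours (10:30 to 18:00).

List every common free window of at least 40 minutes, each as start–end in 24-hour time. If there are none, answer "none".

Jamal free within 10:30–18:00: 10:30–11:00, 11:20–12:00, 13:00–14:30, 16:30–16:50.
Mina free within 10:30–18:00: 11:00–13:20, 15:10–18:00.
Jamal ∩ Mina: 11:20–12:00, 13:00–13:20, 16:30–16:50.
Windows ≥ 40 min: 11:20–12:00.

11:20–12:00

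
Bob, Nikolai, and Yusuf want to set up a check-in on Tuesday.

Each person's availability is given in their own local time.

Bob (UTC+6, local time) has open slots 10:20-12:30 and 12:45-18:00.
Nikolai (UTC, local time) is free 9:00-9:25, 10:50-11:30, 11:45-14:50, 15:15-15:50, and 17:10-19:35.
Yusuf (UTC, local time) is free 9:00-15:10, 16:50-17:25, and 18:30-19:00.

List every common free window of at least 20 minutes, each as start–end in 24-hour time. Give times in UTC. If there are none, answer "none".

Bob → UTC: 04:20–06:30, 06:45–12:00.
Nikolai → UTC: 09:00–09:25, 10:50–11:30, 11:45–14:50, 15:15–15:50, 17:10–19:35.
Yusuf → UTC: 09:00–15:10, 16:50–17:25, 18:30–19:00.
Bob ∩ Nikolai: 09:00–09:25, 10:50–11:30, 11:45–12:00.
Bob ∩ Nikolai ∩ Yusuf: 09:00–09:25, 10:50–11:30, 11:45–12:00.
Windows ≥ 20 min: 09:00–09:25, 10:50–11:30.

09:00–09:25, 10:50–11:30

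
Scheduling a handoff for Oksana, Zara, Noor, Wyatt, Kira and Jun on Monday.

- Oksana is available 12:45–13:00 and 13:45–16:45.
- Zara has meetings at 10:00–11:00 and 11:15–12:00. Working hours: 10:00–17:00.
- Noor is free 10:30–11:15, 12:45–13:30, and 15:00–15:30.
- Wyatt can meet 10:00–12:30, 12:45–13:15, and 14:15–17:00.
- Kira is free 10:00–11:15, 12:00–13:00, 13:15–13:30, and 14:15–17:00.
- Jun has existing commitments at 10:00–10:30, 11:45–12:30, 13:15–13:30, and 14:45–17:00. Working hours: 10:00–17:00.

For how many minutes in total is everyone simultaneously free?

15 minutes

Zara free within 10:00–17:00: 11:00–11:15, 12:00–17:00.
Jun free within 10:00–17:00: 10:30–11:45, 12:30–13:15, 13:30–14:45.
Oksana ∩ Zara: 12:45–13:00, 13:45–16:45.
Oksana ∩ Zara ∩ Noor: 12:45–13:00, 15:00–15:30.
Oksana ∩ Zara ∩ Noor ∩ Wyatt: 12:45–13:00, 15:00–15:30.
Oksana ∩ Zara ∩ Noor ∩ Wyatt ∩ Kira: 12:45–13:00, 15:00–15:30.
Oksana ∩ Zara ∩ Noor ∩ Wyatt ∩ Kira ∩ Jun: 12:45–13:00.
Total common minutes: 15.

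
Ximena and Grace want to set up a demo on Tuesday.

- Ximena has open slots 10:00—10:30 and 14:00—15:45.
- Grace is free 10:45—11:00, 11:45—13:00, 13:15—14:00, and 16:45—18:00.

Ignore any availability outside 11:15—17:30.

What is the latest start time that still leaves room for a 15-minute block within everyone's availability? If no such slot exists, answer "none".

none

Ximena ∩ Grace: (none).
Restricted to 11:15–17:30: (none).
Windows ≥ 15 min: (none).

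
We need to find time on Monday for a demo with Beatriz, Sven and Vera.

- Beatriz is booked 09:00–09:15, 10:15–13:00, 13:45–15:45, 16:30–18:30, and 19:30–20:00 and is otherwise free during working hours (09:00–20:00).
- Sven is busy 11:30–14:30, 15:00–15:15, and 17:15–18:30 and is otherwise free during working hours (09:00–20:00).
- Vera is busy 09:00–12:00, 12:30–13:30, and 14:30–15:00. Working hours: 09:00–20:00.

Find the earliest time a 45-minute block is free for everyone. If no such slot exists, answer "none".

Beatriz free within 09:00–20:00: 09:15–10:15, 13:00–13:45, 15:45–16:30, 18:30–19:30.
Sven free within 09:00–20:00: 09:00–11:30, 14:30–15:00, 15:15–17:15, 18:30–20:00.
Vera free within 09:00–20:00: 12:00–12:30, 13:30–14:30, 15:00–20:00.
Beatriz ∩ Sven: 09:15–10:15, 15:45–16:30, 18:30–19:30.
Beatriz ∩ Sven ∩ Vera: 15:45–16:30, 18:30–19:30.
Windows ≥ 45 min: 15:45–16:30, 18:30–19:30.
Earliest such window starts at 15:45.

15:45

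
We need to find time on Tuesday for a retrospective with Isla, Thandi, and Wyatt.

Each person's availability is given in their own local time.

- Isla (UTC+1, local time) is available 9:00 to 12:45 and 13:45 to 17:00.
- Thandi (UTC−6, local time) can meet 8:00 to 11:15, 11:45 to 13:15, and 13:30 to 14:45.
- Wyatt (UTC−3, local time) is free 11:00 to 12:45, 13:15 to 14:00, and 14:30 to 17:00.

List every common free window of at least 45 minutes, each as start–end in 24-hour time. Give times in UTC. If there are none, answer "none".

14:00–15:45

Isla → UTC: 08:00–11:45, 12:45–16:00.
Thandi → UTC: 14:00–17:15, 17:45–19:15, 19:30–20:45.
Wyatt → UTC: 14:00–15:45, 16:15–17:00, 17:30–20:00.
Isla ∩ Thandi: 14:00–16:00.
Isla ∩ Thandi ∩ Wyatt: 14:00–15:45.
Windows ≥ 45 min: 14:00–15:45.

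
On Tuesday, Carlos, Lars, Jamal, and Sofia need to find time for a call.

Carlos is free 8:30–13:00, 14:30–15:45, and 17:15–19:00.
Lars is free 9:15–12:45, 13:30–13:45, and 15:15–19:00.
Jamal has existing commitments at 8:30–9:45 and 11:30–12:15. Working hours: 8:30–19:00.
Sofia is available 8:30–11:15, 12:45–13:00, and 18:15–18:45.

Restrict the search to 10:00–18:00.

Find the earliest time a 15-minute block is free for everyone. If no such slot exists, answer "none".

10:00

Jamal free within 08:30–19:00: 09:45–11:30, 12:15–19:00.
Carlos ∩ Lars: 09:15–12:45, 15:15–15:45, 17:15–19:00.
Carlos ∩ Lars ∩ Jamal: 09:45–11:30, 12:15–12:45, 15:15–15:45, 17:15–19:00.
Carlos ∩ Lars ∩ Jamal ∩ Sofia: 09:45–11:15, 18:15–18:45.
Restricted to 10:00–18:00: 10:00–11:15.
Windows ≥ 15 min: 10:00–11:15.
Earliest such window starts at 10:00.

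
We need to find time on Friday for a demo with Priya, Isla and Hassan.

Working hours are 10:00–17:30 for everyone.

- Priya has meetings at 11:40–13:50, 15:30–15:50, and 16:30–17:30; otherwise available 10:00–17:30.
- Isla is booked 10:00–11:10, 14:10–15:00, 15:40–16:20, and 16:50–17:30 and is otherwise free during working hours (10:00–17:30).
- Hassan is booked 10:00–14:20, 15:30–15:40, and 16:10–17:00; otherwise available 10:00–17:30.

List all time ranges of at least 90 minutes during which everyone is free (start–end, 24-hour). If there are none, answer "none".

none

Priya free within 10:00–17:30: 10:00–11:40, 13:50–15:30, 15:50–16:30.
Isla free within 10:00–17:30: 11:10–14:10, 15:00–15:40, 16:20–16:50.
Hassan free within 10:00–17:30: 14:20–15:30, 15:40–16:10, 17:00–17:30.
Priya ∩ Isla: 11:10–11:40, 13:50–14:10, 15:00–15:30, 16:20–16:30.
Priya ∩ Isla ∩ Hassan: 15:00–15:30.
Windows ≥ 90 min: (none).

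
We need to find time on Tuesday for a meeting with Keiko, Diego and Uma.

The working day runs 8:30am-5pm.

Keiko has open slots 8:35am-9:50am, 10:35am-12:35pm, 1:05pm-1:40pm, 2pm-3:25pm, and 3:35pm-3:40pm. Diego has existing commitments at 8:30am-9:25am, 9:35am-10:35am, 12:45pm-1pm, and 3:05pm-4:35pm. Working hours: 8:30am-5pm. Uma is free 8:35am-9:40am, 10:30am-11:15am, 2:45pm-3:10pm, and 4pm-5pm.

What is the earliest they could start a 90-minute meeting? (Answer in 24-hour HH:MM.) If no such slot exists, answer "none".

none

Diego free within 08:30–17:00: 09:25–09:35, 10:35–12:45, 13:00–15:05, 16:35–17:00.
Keiko ∩ Diego: 09:25–09:35, 10:35–12:35, 13:05–13:40, 14:00–15:05.
Keiko ∩ Diego ∩ Uma: 09:25–09:35, 10:35–11:15, 14:45–15:05.
Windows ≥ 90 min: (none).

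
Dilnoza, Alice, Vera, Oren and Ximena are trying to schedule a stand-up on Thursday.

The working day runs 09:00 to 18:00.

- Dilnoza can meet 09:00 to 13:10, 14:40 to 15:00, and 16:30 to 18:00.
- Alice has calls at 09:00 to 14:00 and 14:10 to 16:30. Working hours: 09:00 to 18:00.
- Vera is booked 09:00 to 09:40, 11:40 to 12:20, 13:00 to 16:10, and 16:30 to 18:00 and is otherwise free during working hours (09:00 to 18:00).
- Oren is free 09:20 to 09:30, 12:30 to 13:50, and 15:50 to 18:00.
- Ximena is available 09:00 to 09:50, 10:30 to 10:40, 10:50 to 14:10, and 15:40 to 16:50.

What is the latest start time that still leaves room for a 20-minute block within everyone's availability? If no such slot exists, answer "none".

Alice free within 09:00–18:00: 14:00–14:10, 16:30–18:00.
Vera free within 09:00–18:00: 09:40–11:40, 12:20–13:00, 16:10–16:30.
Dilnoza ∩ Alice: 16:30–18:00.
Dilnoza ∩ Alice ∩ Vera: (none).
Dilnoza ∩ Alice ∩ Vera ∩ Oren: (none).
Dilnoza ∩ Alice ∩ Vera ∩ Oren ∩ Ximena: (none).
Windows ≥ 20 min: (none).

none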